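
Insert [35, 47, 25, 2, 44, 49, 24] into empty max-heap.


Insert 35: [35]
Insert 47: [47, 35]
Insert 25: [47, 35, 25]
Insert 2: [47, 35, 25, 2]
Insert 44: [47, 44, 25, 2, 35]
Insert 49: [49, 44, 47, 2, 35, 25]
Insert 24: [49, 44, 47, 2, 35, 25, 24]

Final heap: [49, 44, 47, 2, 35, 25, 24]


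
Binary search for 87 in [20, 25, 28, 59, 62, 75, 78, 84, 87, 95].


Step 1: lo=0, hi=9, mid=4, val=62
Step 2: lo=5, hi=9, mid=7, val=84
Step 3: lo=8, hi=9, mid=8, val=87

Found at index 8


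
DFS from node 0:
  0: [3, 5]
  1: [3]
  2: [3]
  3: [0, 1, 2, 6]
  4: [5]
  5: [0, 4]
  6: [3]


Visit 0, push [5, 3]
Visit 3, push [6, 2, 1]
Visit 1, push []
Visit 2, push []
Visit 6, push []
Visit 5, push [4]
Visit 4, push []

DFS order: [0, 3, 1, 2, 6, 5, 4]


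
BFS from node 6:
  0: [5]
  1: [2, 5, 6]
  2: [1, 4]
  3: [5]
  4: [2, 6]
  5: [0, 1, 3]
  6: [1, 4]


Visit 6, enqueue [1, 4]
Visit 1, enqueue [2, 5]
Visit 4, enqueue []
Visit 2, enqueue []
Visit 5, enqueue [0, 3]
Visit 0, enqueue []
Visit 3, enqueue []

BFS order: [6, 1, 4, 2, 5, 0, 3]


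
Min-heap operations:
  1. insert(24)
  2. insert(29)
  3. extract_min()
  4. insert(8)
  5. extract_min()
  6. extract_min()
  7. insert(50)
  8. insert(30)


insert(24) -> [24]
insert(29) -> [24, 29]
extract_min()->24, [29]
insert(8) -> [8, 29]
extract_min()->8, [29]
extract_min()->29, []
insert(50) -> [50]
insert(30) -> [30, 50]

Final heap: [30, 50]


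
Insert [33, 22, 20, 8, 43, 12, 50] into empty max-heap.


Insert 33: [33]
Insert 22: [33, 22]
Insert 20: [33, 22, 20]
Insert 8: [33, 22, 20, 8]
Insert 43: [43, 33, 20, 8, 22]
Insert 12: [43, 33, 20, 8, 22, 12]
Insert 50: [50, 33, 43, 8, 22, 12, 20]

Final heap: [50, 33, 43, 8, 22, 12, 20]


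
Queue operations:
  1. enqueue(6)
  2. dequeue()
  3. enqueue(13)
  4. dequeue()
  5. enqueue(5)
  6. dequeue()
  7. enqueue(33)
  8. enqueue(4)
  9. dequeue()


enqueue(6) -> [6]
dequeue()->6, []
enqueue(13) -> [13]
dequeue()->13, []
enqueue(5) -> [5]
dequeue()->5, []
enqueue(33) -> [33]
enqueue(4) -> [33, 4]
dequeue()->33, [4]

Final queue: [4]


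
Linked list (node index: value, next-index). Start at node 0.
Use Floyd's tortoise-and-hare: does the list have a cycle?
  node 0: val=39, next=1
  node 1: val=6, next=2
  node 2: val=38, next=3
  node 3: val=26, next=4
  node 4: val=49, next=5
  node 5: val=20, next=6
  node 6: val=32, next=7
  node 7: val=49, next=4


Floyd's tortoise (slow, +1) and hare (fast, +2):
  init: slow=0, fast=0
  step 1: slow=1, fast=2
  step 2: slow=2, fast=4
  step 3: slow=3, fast=6
  step 4: slow=4, fast=4
  slow == fast at node 4: cycle detected

Cycle: yes


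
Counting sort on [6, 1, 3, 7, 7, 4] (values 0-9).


Input: [6, 1, 3, 7, 7, 4]
Counts: [0, 1, 0, 1, 1, 0, 1, 2, 0, 0]

Sorted: [1, 3, 4, 6, 7, 7]


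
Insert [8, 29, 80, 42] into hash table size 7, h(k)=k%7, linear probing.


Insert 8: h=1 -> slot 1
Insert 29: h=1, 1 probes -> slot 2
Insert 80: h=3 -> slot 3
Insert 42: h=0 -> slot 0

Table: [42, 8, 29, 80, None, None, None]


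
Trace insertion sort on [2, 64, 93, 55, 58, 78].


Initial: [2, 64, 93, 55, 58, 78]
Insert 64: [2, 64, 93, 55, 58, 78]
Insert 93: [2, 64, 93, 55, 58, 78]
Insert 55: [2, 55, 64, 93, 58, 78]
Insert 58: [2, 55, 58, 64, 93, 78]
Insert 78: [2, 55, 58, 64, 78, 93]

Sorted: [2, 55, 58, 64, 78, 93]


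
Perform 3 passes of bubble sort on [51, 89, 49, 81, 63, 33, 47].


Initial: [51, 89, 49, 81, 63, 33, 47]
Pass 1: [51, 49, 81, 63, 33, 47, 89] (5 swaps)
Pass 2: [49, 51, 63, 33, 47, 81, 89] (4 swaps)
Pass 3: [49, 51, 33, 47, 63, 81, 89] (2 swaps)

After 3 passes: [49, 51, 33, 47, 63, 81, 89]


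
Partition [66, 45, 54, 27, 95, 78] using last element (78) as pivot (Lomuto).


Pivot: 78
  66 <= 78: advance i (no swap)
  45 <= 78: advance i (no swap)
  54 <= 78: advance i (no swap)
  27 <= 78: advance i (no swap)
Place pivot at 4: [66, 45, 54, 27, 78, 95]

Partitioned: [66, 45, 54, 27, 78, 95]


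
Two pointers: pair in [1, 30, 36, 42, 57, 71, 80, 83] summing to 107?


lo=0(1)+hi=7(83)=84
lo=1(30)+hi=7(83)=113
lo=1(30)+hi=6(80)=110
lo=1(30)+hi=5(71)=101
lo=2(36)+hi=5(71)=107

Yes: 36+71=107


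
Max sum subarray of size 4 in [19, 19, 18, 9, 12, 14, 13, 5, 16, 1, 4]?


[0:4]: 65
[1:5]: 58
[2:6]: 53
[3:7]: 48
[4:8]: 44
[5:9]: 48
[6:10]: 35
[7:11]: 26

Max: 65 at [0:4]


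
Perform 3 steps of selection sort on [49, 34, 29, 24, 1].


Initial: [49, 34, 29, 24, 1]
Step 1: min=1 at 4
  Swap: [1, 34, 29, 24, 49]
Step 2: min=24 at 3
  Swap: [1, 24, 29, 34, 49]
Step 3: min=29 at 2
  Swap: [1, 24, 29, 34, 49]

After 3 steps: [1, 24, 29, 34, 49]


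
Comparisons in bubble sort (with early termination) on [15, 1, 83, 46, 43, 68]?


Algorithm: bubble sort (with early termination)
Input: [15, 1, 83, 46, 43, 68]
Sorted: [1, 15, 43, 46, 68, 83]

12


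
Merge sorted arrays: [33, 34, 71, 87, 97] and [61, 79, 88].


Take 33 from A
Take 34 from A
Take 61 from B
Take 71 from A
Take 79 from B
Take 87 from A
Take 88 from B

Merged: [33, 34, 61, 71, 79, 87, 88, 97]


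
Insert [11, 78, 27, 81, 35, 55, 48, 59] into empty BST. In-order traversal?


Insert 11: root
Insert 78: R from 11
Insert 27: R from 11 -> L from 78
Insert 81: R from 11 -> R from 78
Insert 35: R from 11 -> L from 78 -> R from 27
Insert 55: R from 11 -> L from 78 -> R from 27 -> R from 35
Insert 48: R from 11 -> L from 78 -> R from 27 -> R from 35 -> L from 55
Insert 59: R from 11 -> L from 78 -> R from 27 -> R from 35 -> R from 55

In-order: [11, 27, 35, 48, 55, 59, 78, 81]


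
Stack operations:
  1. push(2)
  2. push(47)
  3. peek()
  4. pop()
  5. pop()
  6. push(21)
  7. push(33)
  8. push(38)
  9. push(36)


push(2) -> [2]
push(47) -> [2, 47]
peek()->47
pop()->47, [2]
pop()->2, []
push(21) -> [21]
push(33) -> [21, 33]
push(38) -> [21, 33, 38]
push(36) -> [21, 33, 38, 36]

Final stack: [21, 33, 38, 36]


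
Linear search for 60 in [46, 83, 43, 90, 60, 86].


i=0: 46!=60
i=1: 83!=60
i=2: 43!=60
i=3: 90!=60
i=4: 60==60 found!

Found at 4, 5 comps


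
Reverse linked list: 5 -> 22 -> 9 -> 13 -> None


Step 1: curr=5, set curr.next=prev(None) | reversed so far: 5
Step 2: curr=22, set curr.next=prev(5) | reversed so far: 22 -> 5
Step 3: curr=9, set curr.next=prev(22) | reversed so far: 9 -> 22 -> 5
Step 4: curr=13, set curr.next=prev(9) | reversed so far: 13 -> 9 -> 22 -> 5

13 -> 9 -> 22 -> 5 -> None


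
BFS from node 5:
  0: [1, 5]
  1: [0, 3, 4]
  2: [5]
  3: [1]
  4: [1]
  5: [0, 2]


Visit 5, enqueue [0, 2]
Visit 0, enqueue [1]
Visit 2, enqueue []
Visit 1, enqueue [3, 4]
Visit 3, enqueue []
Visit 4, enqueue []

BFS order: [5, 0, 2, 1, 3, 4]


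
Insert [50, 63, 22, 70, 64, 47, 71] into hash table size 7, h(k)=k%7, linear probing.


Insert 50: h=1 -> slot 1
Insert 63: h=0 -> slot 0
Insert 22: h=1, 1 probes -> slot 2
Insert 70: h=0, 3 probes -> slot 3
Insert 64: h=1, 3 probes -> slot 4
Insert 47: h=5 -> slot 5
Insert 71: h=1, 5 probes -> slot 6

Table: [63, 50, 22, 70, 64, 47, 71]


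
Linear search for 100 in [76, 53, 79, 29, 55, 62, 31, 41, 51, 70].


i=0: 76!=100
i=1: 53!=100
i=2: 79!=100
i=3: 29!=100
i=4: 55!=100
i=5: 62!=100
i=6: 31!=100
i=7: 41!=100
i=8: 51!=100
i=9: 70!=100

Not found, 10 comps


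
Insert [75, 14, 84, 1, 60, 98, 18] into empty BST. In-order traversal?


Insert 75: root
Insert 14: L from 75
Insert 84: R from 75
Insert 1: L from 75 -> L from 14
Insert 60: L from 75 -> R from 14
Insert 98: R from 75 -> R from 84
Insert 18: L from 75 -> R from 14 -> L from 60

In-order: [1, 14, 18, 60, 75, 84, 98]


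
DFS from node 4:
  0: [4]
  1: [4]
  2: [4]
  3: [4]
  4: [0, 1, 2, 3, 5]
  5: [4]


Visit 4, push [5, 3, 2, 1, 0]
Visit 0, push []
Visit 1, push []
Visit 2, push []
Visit 3, push []
Visit 5, push []

DFS order: [4, 0, 1, 2, 3, 5]


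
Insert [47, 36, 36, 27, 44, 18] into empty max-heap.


Insert 47: [47]
Insert 36: [47, 36]
Insert 36: [47, 36, 36]
Insert 27: [47, 36, 36, 27]
Insert 44: [47, 44, 36, 27, 36]
Insert 18: [47, 44, 36, 27, 36, 18]

Final heap: [47, 44, 36, 27, 36, 18]


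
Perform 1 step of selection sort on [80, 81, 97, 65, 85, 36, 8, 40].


Initial: [80, 81, 97, 65, 85, 36, 8, 40]
Step 1: min=8 at 6
  Swap: [8, 81, 97, 65, 85, 36, 80, 40]

After 1 step: [8, 81, 97, 65, 85, 36, 80, 40]


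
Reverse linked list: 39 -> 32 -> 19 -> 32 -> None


Step 1: curr=39, set curr.next=prev(None) | reversed so far: 39
Step 2: curr=32, set curr.next=prev(39) | reversed so far: 32 -> 39
Step 3: curr=19, set curr.next=prev(32) | reversed so far: 19 -> 32 -> 39
Step 4: curr=32, set curr.next=prev(19) | reversed so far: 32 -> 19 -> 32 -> 39

32 -> 19 -> 32 -> 39 -> None


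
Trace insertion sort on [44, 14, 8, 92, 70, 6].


Initial: [44, 14, 8, 92, 70, 6]
Insert 14: [14, 44, 8, 92, 70, 6]
Insert 8: [8, 14, 44, 92, 70, 6]
Insert 92: [8, 14, 44, 92, 70, 6]
Insert 70: [8, 14, 44, 70, 92, 6]
Insert 6: [6, 8, 14, 44, 70, 92]

Sorted: [6, 8, 14, 44, 70, 92]


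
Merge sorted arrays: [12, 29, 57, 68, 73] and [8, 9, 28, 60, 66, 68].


Take 8 from B
Take 9 from B
Take 12 from A
Take 28 from B
Take 29 from A
Take 57 from A
Take 60 from B
Take 66 from B
Take 68 from A
Take 68 from B

Merged: [8, 9, 12, 28, 29, 57, 60, 66, 68, 68, 73]


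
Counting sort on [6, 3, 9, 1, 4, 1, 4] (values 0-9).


Input: [6, 3, 9, 1, 4, 1, 4]
Counts: [0, 2, 0, 1, 2, 0, 1, 0, 0, 1]

Sorted: [1, 1, 3, 4, 4, 6, 9]


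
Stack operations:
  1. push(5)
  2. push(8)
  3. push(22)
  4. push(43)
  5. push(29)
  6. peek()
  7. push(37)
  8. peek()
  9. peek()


push(5) -> [5]
push(8) -> [5, 8]
push(22) -> [5, 8, 22]
push(43) -> [5, 8, 22, 43]
push(29) -> [5, 8, 22, 43, 29]
peek()->29
push(37) -> [5, 8, 22, 43, 29, 37]
peek()->37
peek()->37

Final stack: [5, 8, 22, 43, 29, 37]


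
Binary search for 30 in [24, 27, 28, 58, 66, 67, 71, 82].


Step 1: lo=0, hi=7, mid=3, val=58
Step 2: lo=0, hi=2, mid=1, val=27
Step 3: lo=2, hi=2, mid=2, val=28

Not found


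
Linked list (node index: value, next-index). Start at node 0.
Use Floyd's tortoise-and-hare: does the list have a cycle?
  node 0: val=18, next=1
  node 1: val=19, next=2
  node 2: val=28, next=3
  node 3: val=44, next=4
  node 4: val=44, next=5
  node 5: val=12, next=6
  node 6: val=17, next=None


Floyd's tortoise (slow, +1) and hare (fast, +2):
  init: slow=0, fast=0
  step 1: slow=1, fast=2
  step 2: slow=2, fast=4
  step 3: slow=3, fast=6
  step 4: fast -> None, no cycle

Cycle: no


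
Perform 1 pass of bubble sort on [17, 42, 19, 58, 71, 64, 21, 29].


Initial: [17, 42, 19, 58, 71, 64, 21, 29]
Pass 1: [17, 19, 42, 58, 64, 21, 29, 71] (4 swaps)

After 1 pass: [17, 19, 42, 58, 64, 21, 29, 71]


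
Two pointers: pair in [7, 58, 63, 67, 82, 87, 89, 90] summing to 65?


lo=0(7)+hi=7(90)=97
lo=0(7)+hi=6(89)=96
lo=0(7)+hi=5(87)=94
lo=0(7)+hi=4(82)=89
lo=0(7)+hi=3(67)=74
lo=0(7)+hi=2(63)=70
lo=0(7)+hi=1(58)=65

Yes: 7+58=65


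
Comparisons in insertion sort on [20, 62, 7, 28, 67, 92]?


Algorithm: insertion sort
Input: [20, 62, 7, 28, 67, 92]
Sorted: [7, 20, 28, 62, 67, 92]

7


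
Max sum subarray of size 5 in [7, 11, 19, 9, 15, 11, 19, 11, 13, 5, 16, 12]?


[0:5]: 61
[1:6]: 65
[2:7]: 73
[3:8]: 65
[4:9]: 69
[5:10]: 59
[6:11]: 64
[7:12]: 57

Max: 73 at [2:7]


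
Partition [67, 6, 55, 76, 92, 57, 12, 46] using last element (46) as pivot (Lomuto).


Pivot: 46
  6 <= 46: swap -> [6, 67, 55, 76, 92, 57, 12, 46]
  12 <= 46: swap -> [6, 12, 55, 76, 92, 57, 67, 46]
Place pivot at 2: [6, 12, 46, 76, 92, 57, 67, 55]

Partitioned: [6, 12, 46, 76, 92, 57, 67, 55]


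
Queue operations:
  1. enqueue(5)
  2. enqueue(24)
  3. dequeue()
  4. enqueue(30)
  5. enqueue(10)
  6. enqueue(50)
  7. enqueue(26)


enqueue(5) -> [5]
enqueue(24) -> [5, 24]
dequeue()->5, [24]
enqueue(30) -> [24, 30]
enqueue(10) -> [24, 30, 10]
enqueue(50) -> [24, 30, 10, 50]
enqueue(26) -> [24, 30, 10, 50, 26]

Final queue: [24, 30, 10, 50, 26]


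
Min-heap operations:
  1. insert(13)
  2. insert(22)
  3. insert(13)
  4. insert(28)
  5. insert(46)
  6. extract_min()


insert(13) -> [13]
insert(22) -> [13, 22]
insert(13) -> [13, 22, 13]
insert(28) -> [13, 22, 13, 28]
insert(46) -> [13, 22, 13, 28, 46]
extract_min()->13, [13, 22, 46, 28]

Final heap: [13, 22, 46, 28]


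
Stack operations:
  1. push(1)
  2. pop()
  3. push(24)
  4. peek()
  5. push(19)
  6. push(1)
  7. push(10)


push(1) -> [1]
pop()->1, []
push(24) -> [24]
peek()->24
push(19) -> [24, 19]
push(1) -> [24, 19, 1]
push(10) -> [24, 19, 1, 10]

Final stack: [24, 19, 1, 10]


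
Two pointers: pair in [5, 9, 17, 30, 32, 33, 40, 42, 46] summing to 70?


lo=0(5)+hi=8(46)=51
lo=1(9)+hi=8(46)=55
lo=2(17)+hi=8(46)=63
lo=3(30)+hi=8(46)=76
lo=3(30)+hi=7(42)=72
lo=3(30)+hi=6(40)=70

Yes: 30+40=70


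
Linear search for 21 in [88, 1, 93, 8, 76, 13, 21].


i=0: 88!=21
i=1: 1!=21
i=2: 93!=21
i=3: 8!=21
i=4: 76!=21
i=5: 13!=21
i=6: 21==21 found!

Found at 6, 7 comps


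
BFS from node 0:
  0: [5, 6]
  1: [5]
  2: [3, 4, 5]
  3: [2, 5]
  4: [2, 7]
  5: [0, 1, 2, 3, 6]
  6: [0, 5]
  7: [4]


Visit 0, enqueue [5, 6]
Visit 5, enqueue [1, 2, 3]
Visit 6, enqueue []
Visit 1, enqueue []
Visit 2, enqueue [4]
Visit 3, enqueue []
Visit 4, enqueue [7]
Visit 7, enqueue []

BFS order: [0, 5, 6, 1, 2, 3, 4, 7]


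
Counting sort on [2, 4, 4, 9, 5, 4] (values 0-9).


Input: [2, 4, 4, 9, 5, 4]
Counts: [0, 0, 1, 0, 3, 1, 0, 0, 0, 1]

Sorted: [2, 4, 4, 4, 5, 9]


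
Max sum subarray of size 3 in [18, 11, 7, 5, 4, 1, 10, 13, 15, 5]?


[0:3]: 36
[1:4]: 23
[2:5]: 16
[3:6]: 10
[4:7]: 15
[5:8]: 24
[6:9]: 38
[7:10]: 33

Max: 38 at [6:9]


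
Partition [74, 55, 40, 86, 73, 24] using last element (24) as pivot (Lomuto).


Pivot: 24
Place pivot at 0: [24, 55, 40, 86, 73, 74]

Partitioned: [24, 55, 40, 86, 73, 74]


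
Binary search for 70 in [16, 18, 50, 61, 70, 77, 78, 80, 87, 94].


Step 1: lo=0, hi=9, mid=4, val=70

Found at index 4


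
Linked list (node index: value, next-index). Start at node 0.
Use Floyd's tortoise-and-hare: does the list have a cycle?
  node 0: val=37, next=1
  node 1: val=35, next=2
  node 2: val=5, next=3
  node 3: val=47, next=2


Floyd's tortoise (slow, +1) and hare (fast, +2):
  init: slow=0, fast=0
  step 1: slow=1, fast=2
  step 2: slow=2, fast=2
  slow == fast at node 2: cycle detected

Cycle: yes


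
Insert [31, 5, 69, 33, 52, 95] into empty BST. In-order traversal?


Insert 31: root
Insert 5: L from 31
Insert 69: R from 31
Insert 33: R from 31 -> L from 69
Insert 52: R from 31 -> L from 69 -> R from 33
Insert 95: R from 31 -> R from 69

In-order: [5, 31, 33, 52, 69, 95]


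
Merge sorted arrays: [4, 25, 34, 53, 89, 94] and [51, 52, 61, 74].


Take 4 from A
Take 25 from A
Take 34 from A
Take 51 from B
Take 52 from B
Take 53 from A
Take 61 from B
Take 74 from B

Merged: [4, 25, 34, 51, 52, 53, 61, 74, 89, 94]


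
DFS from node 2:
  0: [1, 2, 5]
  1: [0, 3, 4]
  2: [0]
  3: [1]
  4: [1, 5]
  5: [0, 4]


Visit 2, push [0]
Visit 0, push [5, 1]
Visit 1, push [4, 3]
Visit 3, push []
Visit 4, push [5]
Visit 5, push []

DFS order: [2, 0, 1, 3, 4, 5]


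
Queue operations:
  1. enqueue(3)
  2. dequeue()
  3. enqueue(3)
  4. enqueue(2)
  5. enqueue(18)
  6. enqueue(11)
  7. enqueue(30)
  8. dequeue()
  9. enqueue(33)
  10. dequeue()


enqueue(3) -> [3]
dequeue()->3, []
enqueue(3) -> [3]
enqueue(2) -> [3, 2]
enqueue(18) -> [3, 2, 18]
enqueue(11) -> [3, 2, 18, 11]
enqueue(30) -> [3, 2, 18, 11, 30]
dequeue()->3, [2, 18, 11, 30]
enqueue(33) -> [2, 18, 11, 30, 33]
dequeue()->2, [18, 11, 30, 33]

Final queue: [18, 11, 30, 33]


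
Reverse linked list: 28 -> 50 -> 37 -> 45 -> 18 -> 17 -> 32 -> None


Step 1: curr=28, set curr.next=prev(None) | reversed so far: 28
Step 2: curr=50, set curr.next=prev(28) | reversed so far: 50 -> 28
Step 3: curr=37, set curr.next=prev(50) | reversed so far: 37 -> 50 -> 28
Step 4: curr=45, set curr.next=prev(37) | reversed so far: 45 -> 37 -> 50 -> 28
Step 5: curr=18, set curr.next=prev(45) | reversed so far: 18 -> 45 -> 37 -> 50 -> 28
Step 6: curr=17, set curr.next=prev(18) | reversed so far: 17 -> 18 -> 45 -> 37 -> 50 -> 28
Step 7: curr=32, set curr.next=prev(17) | reversed so far: 32 -> 17 -> 18 -> 45 -> 37 -> 50 -> 28

32 -> 17 -> 18 -> 45 -> 37 -> 50 -> 28 -> None


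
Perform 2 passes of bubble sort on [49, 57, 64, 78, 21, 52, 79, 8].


Initial: [49, 57, 64, 78, 21, 52, 79, 8]
Pass 1: [49, 57, 64, 21, 52, 78, 8, 79] (3 swaps)
Pass 2: [49, 57, 21, 52, 64, 8, 78, 79] (3 swaps)

After 2 passes: [49, 57, 21, 52, 64, 8, 78, 79]


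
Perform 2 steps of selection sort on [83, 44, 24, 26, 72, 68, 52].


Initial: [83, 44, 24, 26, 72, 68, 52]
Step 1: min=24 at 2
  Swap: [24, 44, 83, 26, 72, 68, 52]
Step 2: min=26 at 3
  Swap: [24, 26, 83, 44, 72, 68, 52]

After 2 steps: [24, 26, 83, 44, 72, 68, 52]


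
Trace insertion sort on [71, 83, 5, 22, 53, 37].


Initial: [71, 83, 5, 22, 53, 37]
Insert 83: [71, 83, 5, 22, 53, 37]
Insert 5: [5, 71, 83, 22, 53, 37]
Insert 22: [5, 22, 71, 83, 53, 37]
Insert 53: [5, 22, 53, 71, 83, 37]
Insert 37: [5, 22, 37, 53, 71, 83]

Sorted: [5, 22, 37, 53, 71, 83]


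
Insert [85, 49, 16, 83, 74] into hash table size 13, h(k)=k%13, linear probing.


Insert 85: h=7 -> slot 7
Insert 49: h=10 -> slot 10
Insert 16: h=3 -> slot 3
Insert 83: h=5 -> slot 5
Insert 74: h=9 -> slot 9

Table: [None, None, None, 16, None, 83, None, 85, None, 74, 49, None, None]


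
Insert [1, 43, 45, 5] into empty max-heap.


Insert 1: [1]
Insert 43: [43, 1]
Insert 45: [45, 1, 43]
Insert 5: [45, 5, 43, 1]

Final heap: [45, 5, 43, 1]


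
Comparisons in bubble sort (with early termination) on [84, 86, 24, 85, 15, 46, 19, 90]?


Algorithm: bubble sort (with early termination)
Input: [84, 86, 24, 85, 15, 46, 19, 90]
Sorted: [15, 19, 24, 46, 84, 85, 86, 90]

27


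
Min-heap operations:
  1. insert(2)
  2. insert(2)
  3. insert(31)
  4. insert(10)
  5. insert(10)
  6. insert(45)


insert(2) -> [2]
insert(2) -> [2, 2]
insert(31) -> [2, 2, 31]
insert(10) -> [2, 2, 31, 10]
insert(10) -> [2, 2, 31, 10, 10]
insert(45) -> [2, 2, 31, 10, 10, 45]

Final heap: [2, 2, 31, 10, 10, 45]


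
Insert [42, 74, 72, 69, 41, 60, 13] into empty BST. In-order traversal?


Insert 42: root
Insert 74: R from 42
Insert 72: R from 42 -> L from 74
Insert 69: R from 42 -> L from 74 -> L from 72
Insert 41: L from 42
Insert 60: R from 42 -> L from 74 -> L from 72 -> L from 69
Insert 13: L from 42 -> L from 41

In-order: [13, 41, 42, 60, 69, 72, 74]


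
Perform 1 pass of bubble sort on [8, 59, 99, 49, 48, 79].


Initial: [8, 59, 99, 49, 48, 79]
Pass 1: [8, 59, 49, 48, 79, 99] (3 swaps)

After 1 pass: [8, 59, 49, 48, 79, 99]


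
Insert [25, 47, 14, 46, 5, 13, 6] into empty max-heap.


Insert 25: [25]
Insert 47: [47, 25]
Insert 14: [47, 25, 14]
Insert 46: [47, 46, 14, 25]
Insert 5: [47, 46, 14, 25, 5]
Insert 13: [47, 46, 14, 25, 5, 13]
Insert 6: [47, 46, 14, 25, 5, 13, 6]

Final heap: [47, 46, 14, 25, 5, 13, 6]


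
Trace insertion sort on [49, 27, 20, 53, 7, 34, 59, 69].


Initial: [49, 27, 20, 53, 7, 34, 59, 69]
Insert 27: [27, 49, 20, 53, 7, 34, 59, 69]
Insert 20: [20, 27, 49, 53, 7, 34, 59, 69]
Insert 53: [20, 27, 49, 53, 7, 34, 59, 69]
Insert 7: [7, 20, 27, 49, 53, 34, 59, 69]
Insert 34: [7, 20, 27, 34, 49, 53, 59, 69]
Insert 59: [7, 20, 27, 34, 49, 53, 59, 69]
Insert 69: [7, 20, 27, 34, 49, 53, 59, 69]

Sorted: [7, 20, 27, 34, 49, 53, 59, 69]


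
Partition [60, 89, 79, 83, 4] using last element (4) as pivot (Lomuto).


Pivot: 4
Place pivot at 0: [4, 89, 79, 83, 60]

Partitioned: [4, 89, 79, 83, 60]


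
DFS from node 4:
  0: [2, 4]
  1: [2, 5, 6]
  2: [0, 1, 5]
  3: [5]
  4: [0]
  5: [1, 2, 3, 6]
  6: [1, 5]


Visit 4, push [0]
Visit 0, push [2]
Visit 2, push [5, 1]
Visit 1, push [6, 5]
Visit 5, push [6, 3]
Visit 3, push []
Visit 6, push []

DFS order: [4, 0, 2, 1, 5, 3, 6]


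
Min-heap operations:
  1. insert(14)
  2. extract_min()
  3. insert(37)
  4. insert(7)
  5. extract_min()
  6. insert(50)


insert(14) -> [14]
extract_min()->14, []
insert(37) -> [37]
insert(7) -> [7, 37]
extract_min()->7, [37]
insert(50) -> [37, 50]

Final heap: [37, 50]


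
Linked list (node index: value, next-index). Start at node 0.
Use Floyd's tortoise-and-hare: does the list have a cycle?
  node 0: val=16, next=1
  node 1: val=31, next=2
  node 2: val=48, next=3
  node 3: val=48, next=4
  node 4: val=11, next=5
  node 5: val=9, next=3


Floyd's tortoise (slow, +1) and hare (fast, +2):
  init: slow=0, fast=0
  step 1: slow=1, fast=2
  step 2: slow=2, fast=4
  step 3: slow=3, fast=3
  slow == fast at node 3: cycle detected

Cycle: yes


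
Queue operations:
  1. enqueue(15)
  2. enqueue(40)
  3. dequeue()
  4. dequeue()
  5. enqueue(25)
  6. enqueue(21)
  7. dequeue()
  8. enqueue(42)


enqueue(15) -> [15]
enqueue(40) -> [15, 40]
dequeue()->15, [40]
dequeue()->40, []
enqueue(25) -> [25]
enqueue(21) -> [25, 21]
dequeue()->25, [21]
enqueue(42) -> [21, 42]

Final queue: [21, 42]


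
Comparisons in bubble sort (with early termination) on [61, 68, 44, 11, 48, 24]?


Algorithm: bubble sort (with early termination)
Input: [61, 68, 44, 11, 48, 24]
Sorted: [11, 24, 44, 48, 61, 68]

15


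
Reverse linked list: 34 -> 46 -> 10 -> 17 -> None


Step 1: curr=34, set curr.next=prev(None) | reversed so far: 34
Step 2: curr=46, set curr.next=prev(34) | reversed so far: 46 -> 34
Step 3: curr=10, set curr.next=prev(46) | reversed so far: 10 -> 46 -> 34
Step 4: curr=17, set curr.next=prev(10) | reversed so far: 17 -> 10 -> 46 -> 34

17 -> 10 -> 46 -> 34 -> None


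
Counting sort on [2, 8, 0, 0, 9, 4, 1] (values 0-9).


Input: [2, 8, 0, 0, 9, 4, 1]
Counts: [2, 1, 1, 0, 1, 0, 0, 0, 1, 1]

Sorted: [0, 0, 1, 2, 4, 8, 9]


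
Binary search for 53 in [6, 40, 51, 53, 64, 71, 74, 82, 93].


Step 1: lo=0, hi=8, mid=4, val=64
Step 2: lo=0, hi=3, mid=1, val=40
Step 3: lo=2, hi=3, mid=2, val=51
Step 4: lo=3, hi=3, mid=3, val=53

Found at index 3


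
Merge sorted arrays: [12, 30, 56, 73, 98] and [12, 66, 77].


Take 12 from A
Take 12 from B
Take 30 from A
Take 56 from A
Take 66 from B
Take 73 from A
Take 77 from B

Merged: [12, 12, 30, 56, 66, 73, 77, 98]


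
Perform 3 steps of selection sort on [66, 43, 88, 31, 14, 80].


Initial: [66, 43, 88, 31, 14, 80]
Step 1: min=14 at 4
  Swap: [14, 43, 88, 31, 66, 80]
Step 2: min=31 at 3
  Swap: [14, 31, 88, 43, 66, 80]
Step 3: min=43 at 3
  Swap: [14, 31, 43, 88, 66, 80]

After 3 steps: [14, 31, 43, 88, 66, 80]


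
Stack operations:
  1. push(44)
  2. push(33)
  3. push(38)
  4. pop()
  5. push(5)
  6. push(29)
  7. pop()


push(44) -> [44]
push(33) -> [44, 33]
push(38) -> [44, 33, 38]
pop()->38, [44, 33]
push(5) -> [44, 33, 5]
push(29) -> [44, 33, 5, 29]
pop()->29, [44, 33, 5]

Final stack: [44, 33, 5]


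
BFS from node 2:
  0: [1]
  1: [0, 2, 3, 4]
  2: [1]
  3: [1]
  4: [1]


Visit 2, enqueue [1]
Visit 1, enqueue [0, 3, 4]
Visit 0, enqueue []
Visit 3, enqueue []
Visit 4, enqueue []

BFS order: [2, 1, 0, 3, 4]


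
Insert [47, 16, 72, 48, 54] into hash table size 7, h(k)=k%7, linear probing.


Insert 47: h=5 -> slot 5
Insert 16: h=2 -> slot 2
Insert 72: h=2, 1 probes -> slot 3
Insert 48: h=6 -> slot 6
Insert 54: h=5, 2 probes -> slot 0

Table: [54, None, 16, 72, None, 47, 48]


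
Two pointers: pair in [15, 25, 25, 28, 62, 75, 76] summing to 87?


lo=0(15)+hi=6(76)=91
lo=0(15)+hi=5(75)=90
lo=0(15)+hi=4(62)=77
lo=1(25)+hi=4(62)=87

Yes: 25+62=87


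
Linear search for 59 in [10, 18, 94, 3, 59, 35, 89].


i=0: 10!=59
i=1: 18!=59
i=2: 94!=59
i=3: 3!=59
i=4: 59==59 found!

Found at 4, 5 comps


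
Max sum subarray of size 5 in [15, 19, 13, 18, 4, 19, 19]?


[0:5]: 69
[1:6]: 73
[2:7]: 73

Max: 73 at [1:6]


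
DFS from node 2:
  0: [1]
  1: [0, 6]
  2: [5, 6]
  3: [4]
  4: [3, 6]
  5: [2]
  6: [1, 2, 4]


Visit 2, push [6, 5]
Visit 5, push []
Visit 6, push [4, 1]
Visit 1, push [0]
Visit 0, push []
Visit 4, push [3]
Visit 3, push []

DFS order: [2, 5, 6, 1, 0, 4, 3]


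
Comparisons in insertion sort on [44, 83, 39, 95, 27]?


Algorithm: insertion sort
Input: [44, 83, 39, 95, 27]
Sorted: [27, 39, 44, 83, 95]

8


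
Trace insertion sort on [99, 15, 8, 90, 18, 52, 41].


Initial: [99, 15, 8, 90, 18, 52, 41]
Insert 15: [15, 99, 8, 90, 18, 52, 41]
Insert 8: [8, 15, 99, 90, 18, 52, 41]
Insert 90: [8, 15, 90, 99, 18, 52, 41]
Insert 18: [8, 15, 18, 90, 99, 52, 41]
Insert 52: [8, 15, 18, 52, 90, 99, 41]
Insert 41: [8, 15, 18, 41, 52, 90, 99]

Sorted: [8, 15, 18, 41, 52, 90, 99]


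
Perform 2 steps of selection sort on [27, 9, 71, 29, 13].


Initial: [27, 9, 71, 29, 13]
Step 1: min=9 at 1
  Swap: [9, 27, 71, 29, 13]
Step 2: min=13 at 4
  Swap: [9, 13, 71, 29, 27]

After 2 steps: [9, 13, 71, 29, 27]


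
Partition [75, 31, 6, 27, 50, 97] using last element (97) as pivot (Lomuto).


Pivot: 97
  75 <= 97: advance i (no swap)
  31 <= 97: advance i (no swap)
  6 <= 97: advance i (no swap)
  27 <= 97: advance i (no swap)
  50 <= 97: advance i (no swap)
Place pivot at 5: [75, 31, 6, 27, 50, 97]

Partitioned: [75, 31, 6, 27, 50, 97]


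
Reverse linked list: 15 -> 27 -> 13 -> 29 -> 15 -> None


Step 1: curr=15, set curr.next=prev(None) | reversed so far: 15
Step 2: curr=27, set curr.next=prev(15) | reversed so far: 27 -> 15
Step 3: curr=13, set curr.next=prev(27) | reversed so far: 13 -> 27 -> 15
Step 4: curr=29, set curr.next=prev(13) | reversed so far: 29 -> 13 -> 27 -> 15
Step 5: curr=15, set curr.next=prev(29) | reversed so far: 15 -> 29 -> 13 -> 27 -> 15

15 -> 29 -> 13 -> 27 -> 15 -> None


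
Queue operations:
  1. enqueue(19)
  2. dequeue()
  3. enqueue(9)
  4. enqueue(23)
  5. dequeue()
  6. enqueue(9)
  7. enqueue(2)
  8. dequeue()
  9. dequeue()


enqueue(19) -> [19]
dequeue()->19, []
enqueue(9) -> [9]
enqueue(23) -> [9, 23]
dequeue()->9, [23]
enqueue(9) -> [23, 9]
enqueue(2) -> [23, 9, 2]
dequeue()->23, [9, 2]
dequeue()->9, [2]

Final queue: [2]


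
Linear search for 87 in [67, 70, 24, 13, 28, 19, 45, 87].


i=0: 67!=87
i=1: 70!=87
i=2: 24!=87
i=3: 13!=87
i=4: 28!=87
i=5: 19!=87
i=6: 45!=87
i=7: 87==87 found!

Found at 7, 8 comps


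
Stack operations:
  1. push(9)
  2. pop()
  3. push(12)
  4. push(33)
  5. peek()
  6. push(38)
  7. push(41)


push(9) -> [9]
pop()->9, []
push(12) -> [12]
push(33) -> [12, 33]
peek()->33
push(38) -> [12, 33, 38]
push(41) -> [12, 33, 38, 41]

Final stack: [12, 33, 38, 41]


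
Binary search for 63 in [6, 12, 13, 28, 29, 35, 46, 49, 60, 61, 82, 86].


Step 1: lo=0, hi=11, mid=5, val=35
Step 2: lo=6, hi=11, mid=8, val=60
Step 3: lo=9, hi=11, mid=10, val=82
Step 4: lo=9, hi=9, mid=9, val=61

Not found


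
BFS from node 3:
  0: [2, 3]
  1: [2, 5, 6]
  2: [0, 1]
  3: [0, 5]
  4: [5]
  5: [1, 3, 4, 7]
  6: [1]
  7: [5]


Visit 3, enqueue [0, 5]
Visit 0, enqueue [2]
Visit 5, enqueue [1, 4, 7]
Visit 2, enqueue []
Visit 1, enqueue [6]
Visit 4, enqueue []
Visit 7, enqueue []
Visit 6, enqueue []

BFS order: [3, 0, 5, 2, 1, 4, 7, 6]


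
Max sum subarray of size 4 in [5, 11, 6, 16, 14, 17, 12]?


[0:4]: 38
[1:5]: 47
[2:6]: 53
[3:7]: 59

Max: 59 at [3:7]


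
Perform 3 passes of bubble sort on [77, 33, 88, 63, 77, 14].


Initial: [77, 33, 88, 63, 77, 14]
Pass 1: [33, 77, 63, 77, 14, 88] (4 swaps)
Pass 2: [33, 63, 77, 14, 77, 88] (2 swaps)
Pass 3: [33, 63, 14, 77, 77, 88] (1 swaps)

After 3 passes: [33, 63, 14, 77, 77, 88]


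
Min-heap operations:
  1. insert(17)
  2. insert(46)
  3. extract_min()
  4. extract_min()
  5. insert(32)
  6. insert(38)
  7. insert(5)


insert(17) -> [17]
insert(46) -> [17, 46]
extract_min()->17, [46]
extract_min()->46, []
insert(32) -> [32]
insert(38) -> [32, 38]
insert(5) -> [5, 38, 32]

Final heap: [5, 38, 32]


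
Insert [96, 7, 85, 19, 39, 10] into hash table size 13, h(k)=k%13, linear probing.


Insert 96: h=5 -> slot 5
Insert 7: h=7 -> slot 7
Insert 85: h=7, 1 probes -> slot 8
Insert 19: h=6 -> slot 6
Insert 39: h=0 -> slot 0
Insert 10: h=10 -> slot 10

Table: [39, None, None, None, None, 96, 19, 7, 85, None, 10, None, None]


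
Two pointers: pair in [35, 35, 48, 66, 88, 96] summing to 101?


lo=0(35)+hi=5(96)=131
lo=0(35)+hi=4(88)=123
lo=0(35)+hi=3(66)=101

Yes: 35+66=101


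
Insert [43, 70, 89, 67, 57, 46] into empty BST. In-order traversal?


Insert 43: root
Insert 70: R from 43
Insert 89: R from 43 -> R from 70
Insert 67: R from 43 -> L from 70
Insert 57: R from 43 -> L from 70 -> L from 67
Insert 46: R from 43 -> L from 70 -> L from 67 -> L from 57

In-order: [43, 46, 57, 67, 70, 89]


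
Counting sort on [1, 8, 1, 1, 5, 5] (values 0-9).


Input: [1, 8, 1, 1, 5, 5]
Counts: [0, 3, 0, 0, 0, 2, 0, 0, 1, 0]

Sorted: [1, 1, 1, 5, 5, 8]


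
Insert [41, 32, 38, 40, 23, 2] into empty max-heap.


Insert 41: [41]
Insert 32: [41, 32]
Insert 38: [41, 32, 38]
Insert 40: [41, 40, 38, 32]
Insert 23: [41, 40, 38, 32, 23]
Insert 2: [41, 40, 38, 32, 23, 2]

Final heap: [41, 40, 38, 32, 23, 2]


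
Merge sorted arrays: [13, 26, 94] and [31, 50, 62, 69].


Take 13 from A
Take 26 from A
Take 31 from B
Take 50 from B
Take 62 from B
Take 69 from B

Merged: [13, 26, 31, 50, 62, 69, 94]


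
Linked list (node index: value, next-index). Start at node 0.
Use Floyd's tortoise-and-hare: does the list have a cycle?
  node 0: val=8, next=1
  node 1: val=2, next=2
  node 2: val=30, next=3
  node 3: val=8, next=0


Floyd's tortoise (slow, +1) and hare (fast, +2):
  init: slow=0, fast=0
  step 1: slow=1, fast=2
  step 2: slow=2, fast=0
  step 3: slow=3, fast=2
  step 4: slow=0, fast=0
  slow == fast at node 0: cycle detected

Cycle: yes


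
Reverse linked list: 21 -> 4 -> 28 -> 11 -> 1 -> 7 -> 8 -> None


Step 1: curr=21, set curr.next=prev(None) | reversed so far: 21
Step 2: curr=4, set curr.next=prev(21) | reversed so far: 4 -> 21
Step 3: curr=28, set curr.next=prev(4) | reversed so far: 28 -> 4 -> 21
Step 4: curr=11, set curr.next=prev(28) | reversed so far: 11 -> 28 -> 4 -> 21
Step 5: curr=1, set curr.next=prev(11) | reversed so far: 1 -> 11 -> 28 -> 4 -> 21
Step 6: curr=7, set curr.next=prev(1) | reversed so far: 7 -> 1 -> 11 -> 28 -> 4 -> 21
Step 7: curr=8, set curr.next=prev(7) | reversed so far: 8 -> 7 -> 1 -> 11 -> 28 -> 4 -> 21

8 -> 7 -> 1 -> 11 -> 28 -> 4 -> 21 -> None


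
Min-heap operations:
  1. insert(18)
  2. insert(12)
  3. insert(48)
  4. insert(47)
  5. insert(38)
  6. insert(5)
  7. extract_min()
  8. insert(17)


insert(18) -> [18]
insert(12) -> [12, 18]
insert(48) -> [12, 18, 48]
insert(47) -> [12, 18, 48, 47]
insert(38) -> [12, 18, 48, 47, 38]
insert(5) -> [5, 18, 12, 47, 38, 48]
extract_min()->5, [12, 18, 48, 47, 38]
insert(17) -> [12, 18, 17, 47, 38, 48]

Final heap: [12, 18, 17, 47, 38, 48]


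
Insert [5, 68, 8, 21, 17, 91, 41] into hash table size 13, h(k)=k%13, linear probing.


Insert 5: h=5 -> slot 5
Insert 68: h=3 -> slot 3
Insert 8: h=8 -> slot 8
Insert 21: h=8, 1 probes -> slot 9
Insert 17: h=4 -> slot 4
Insert 91: h=0 -> slot 0
Insert 41: h=2 -> slot 2

Table: [91, None, 41, 68, 17, 5, None, None, 8, 21, None, None, None]


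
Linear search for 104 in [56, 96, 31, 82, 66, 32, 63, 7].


i=0: 56!=104
i=1: 96!=104
i=2: 31!=104
i=3: 82!=104
i=4: 66!=104
i=5: 32!=104
i=6: 63!=104
i=7: 7!=104

Not found, 8 comps


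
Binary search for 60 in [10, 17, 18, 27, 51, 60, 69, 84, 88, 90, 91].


Step 1: lo=0, hi=10, mid=5, val=60

Found at index 5


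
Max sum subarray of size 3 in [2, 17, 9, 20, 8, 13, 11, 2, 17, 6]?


[0:3]: 28
[1:4]: 46
[2:5]: 37
[3:6]: 41
[4:7]: 32
[5:8]: 26
[6:9]: 30
[7:10]: 25

Max: 46 at [1:4]


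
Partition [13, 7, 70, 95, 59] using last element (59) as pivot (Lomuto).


Pivot: 59
  13 <= 59: advance i (no swap)
  7 <= 59: advance i (no swap)
Place pivot at 2: [13, 7, 59, 95, 70]

Partitioned: [13, 7, 59, 95, 70]


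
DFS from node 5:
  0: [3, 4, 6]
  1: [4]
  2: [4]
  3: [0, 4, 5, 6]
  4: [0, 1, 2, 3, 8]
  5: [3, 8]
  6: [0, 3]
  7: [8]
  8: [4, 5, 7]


Visit 5, push [8, 3]
Visit 3, push [6, 4, 0]
Visit 0, push [6, 4]
Visit 4, push [8, 2, 1]
Visit 1, push []
Visit 2, push []
Visit 8, push [7]
Visit 7, push []
Visit 6, push []

DFS order: [5, 3, 0, 4, 1, 2, 8, 7, 6]


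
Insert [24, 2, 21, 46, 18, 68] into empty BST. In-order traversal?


Insert 24: root
Insert 2: L from 24
Insert 21: L from 24 -> R from 2
Insert 46: R from 24
Insert 18: L from 24 -> R from 2 -> L from 21
Insert 68: R from 24 -> R from 46

In-order: [2, 18, 21, 24, 46, 68]


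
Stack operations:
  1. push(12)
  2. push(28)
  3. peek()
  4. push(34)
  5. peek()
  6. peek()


push(12) -> [12]
push(28) -> [12, 28]
peek()->28
push(34) -> [12, 28, 34]
peek()->34
peek()->34

Final stack: [12, 28, 34]


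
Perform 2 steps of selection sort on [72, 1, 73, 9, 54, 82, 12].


Initial: [72, 1, 73, 9, 54, 82, 12]
Step 1: min=1 at 1
  Swap: [1, 72, 73, 9, 54, 82, 12]
Step 2: min=9 at 3
  Swap: [1, 9, 73, 72, 54, 82, 12]

After 2 steps: [1, 9, 73, 72, 54, 82, 12]


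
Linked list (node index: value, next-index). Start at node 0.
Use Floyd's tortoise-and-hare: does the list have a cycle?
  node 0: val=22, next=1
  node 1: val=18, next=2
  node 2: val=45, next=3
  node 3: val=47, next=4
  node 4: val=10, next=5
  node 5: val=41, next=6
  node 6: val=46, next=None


Floyd's tortoise (slow, +1) and hare (fast, +2):
  init: slow=0, fast=0
  step 1: slow=1, fast=2
  step 2: slow=2, fast=4
  step 3: slow=3, fast=6
  step 4: fast -> None, no cycle

Cycle: no


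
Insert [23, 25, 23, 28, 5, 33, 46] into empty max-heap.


Insert 23: [23]
Insert 25: [25, 23]
Insert 23: [25, 23, 23]
Insert 28: [28, 25, 23, 23]
Insert 5: [28, 25, 23, 23, 5]
Insert 33: [33, 25, 28, 23, 5, 23]
Insert 46: [46, 25, 33, 23, 5, 23, 28]

Final heap: [46, 25, 33, 23, 5, 23, 28]


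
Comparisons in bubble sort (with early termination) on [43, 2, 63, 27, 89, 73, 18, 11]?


Algorithm: bubble sort (with early termination)
Input: [43, 2, 63, 27, 89, 73, 18, 11]
Sorted: [2, 11, 18, 27, 43, 63, 73, 89]

28


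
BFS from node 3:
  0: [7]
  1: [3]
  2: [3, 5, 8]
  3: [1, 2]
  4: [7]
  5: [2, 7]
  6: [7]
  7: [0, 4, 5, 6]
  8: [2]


Visit 3, enqueue [1, 2]
Visit 1, enqueue []
Visit 2, enqueue [5, 8]
Visit 5, enqueue [7]
Visit 8, enqueue []
Visit 7, enqueue [0, 4, 6]
Visit 0, enqueue []
Visit 4, enqueue []
Visit 6, enqueue []

BFS order: [3, 1, 2, 5, 8, 7, 0, 4, 6]


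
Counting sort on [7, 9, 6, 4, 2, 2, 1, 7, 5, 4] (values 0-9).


Input: [7, 9, 6, 4, 2, 2, 1, 7, 5, 4]
Counts: [0, 1, 2, 0, 2, 1, 1, 2, 0, 1]

Sorted: [1, 2, 2, 4, 4, 5, 6, 7, 7, 9]


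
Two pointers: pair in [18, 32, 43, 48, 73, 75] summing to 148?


lo=0(18)+hi=5(75)=93
lo=1(32)+hi=5(75)=107
lo=2(43)+hi=5(75)=118
lo=3(48)+hi=5(75)=123
lo=4(73)+hi=5(75)=148

Yes: 73+75=148


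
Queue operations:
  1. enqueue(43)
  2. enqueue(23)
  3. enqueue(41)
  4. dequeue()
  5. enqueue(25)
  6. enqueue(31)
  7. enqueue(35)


enqueue(43) -> [43]
enqueue(23) -> [43, 23]
enqueue(41) -> [43, 23, 41]
dequeue()->43, [23, 41]
enqueue(25) -> [23, 41, 25]
enqueue(31) -> [23, 41, 25, 31]
enqueue(35) -> [23, 41, 25, 31, 35]

Final queue: [23, 41, 25, 31, 35]


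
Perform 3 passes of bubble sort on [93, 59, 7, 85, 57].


Initial: [93, 59, 7, 85, 57]
Pass 1: [59, 7, 85, 57, 93] (4 swaps)
Pass 2: [7, 59, 57, 85, 93] (2 swaps)
Pass 3: [7, 57, 59, 85, 93] (1 swaps)

After 3 passes: [7, 57, 59, 85, 93]


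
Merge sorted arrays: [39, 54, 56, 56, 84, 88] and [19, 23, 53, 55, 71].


Take 19 from B
Take 23 from B
Take 39 from A
Take 53 from B
Take 54 from A
Take 55 from B
Take 56 from A
Take 56 from A
Take 71 from B

Merged: [19, 23, 39, 53, 54, 55, 56, 56, 71, 84, 88]


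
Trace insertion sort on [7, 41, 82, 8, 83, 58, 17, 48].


Initial: [7, 41, 82, 8, 83, 58, 17, 48]
Insert 41: [7, 41, 82, 8, 83, 58, 17, 48]
Insert 82: [7, 41, 82, 8, 83, 58, 17, 48]
Insert 8: [7, 8, 41, 82, 83, 58, 17, 48]
Insert 83: [7, 8, 41, 82, 83, 58, 17, 48]
Insert 58: [7, 8, 41, 58, 82, 83, 17, 48]
Insert 17: [7, 8, 17, 41, 58, 82, 83, 48]
Insert 48: [7, 8, 17, 41, 48, 58, 82, 83]

Sorted: [7, 8, 17, 41, 48, 58, 82, 83]


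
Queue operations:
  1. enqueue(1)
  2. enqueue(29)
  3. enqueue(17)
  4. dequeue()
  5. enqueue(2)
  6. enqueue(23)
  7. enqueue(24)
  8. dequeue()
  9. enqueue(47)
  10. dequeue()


enqueue(1) -> [1]
enqueue(29) -> [1, 29]
enqueue(17) -> [1, 29, 17]
dequeue()->1, [29, 17]
enqueue(2) -> [29, 17, 2]
enqueue(23) -> [29, 17, 2, 23]
enqueue(24) -> [29, 17, 2, 23, 24]
dequeue()->29, [17, 2, 23, 24]
enqueue(47) -> [17, 2, 23, 24, 47]
dequeue()->17, [2, 23, 24, 47]

Final queue: [2, 23, 24, 47]


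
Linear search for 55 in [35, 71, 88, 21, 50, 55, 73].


i=0: 35!=55
i=1: 71!=55
i=2: 88!=55
i=3: 21!=55
i=4: 50!=55
i=5: 55==55 found!

Found at 5, 6 comps


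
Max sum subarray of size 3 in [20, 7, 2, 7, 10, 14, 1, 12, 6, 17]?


[0:3]: 29
[1:4]: 16
[2:5]: 19
[3:6]: 31
[4:7]: 25
[5:8]: 27
[6:9]: 19
[7:10]: 35

Max: 35 at [7:10]


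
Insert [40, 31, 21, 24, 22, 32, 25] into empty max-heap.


Insert 40: [40]
Insert 31: [40, 31]
Insert 21: [40, 31, 21]
Insert 24: [40, 31, 21, 24]
Insert 22: [40, 31, 21, 24, 22]
Insert 32: [40, 31, 32, 24, 22, 21]
Insert 25: [40, 31, 32, 24, 22, 21, 25]

Final heap: [40, 31, 32, 24, 22, 21, 25]


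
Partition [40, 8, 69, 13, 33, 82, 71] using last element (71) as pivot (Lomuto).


Pivot: 71
  40 <= 71: advance i (no swap)
  8 <= 71: advance i (no swap)
  69 <= 71: advance i (no swap)
  13 <= 71: advance i (no swap)
  33 <= 71: advance i (no swap)
Place pivot at 5: [40, 8, 69, 13, 33, 71, 82]

Partitioned: [40, 8, 69, 13, 33, 71, 82]


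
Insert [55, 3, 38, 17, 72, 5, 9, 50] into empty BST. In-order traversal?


Insert 55: root
Insert 3: L from 55
Insert 38: L from 55 -> R from 3
Insert 17: L from 55 -> R from 3 -> L from 38
Insert 72: R from 55
Insert 5: L from 55 -> R from 3 -> L from 38 -> L from 17
Insert 9: L from 55 -> R from 3 -> L from 38 -> L from 17 -> R from 5
Insert 50: L from 55 -> R from 3 -> R from 38

In-order: [3, 5, 9, 17, 38, 50, 55, 72]


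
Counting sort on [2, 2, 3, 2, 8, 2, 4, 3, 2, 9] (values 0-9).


Input: [2, 2, 3, 2, 8, 2, 4, 3, 2, 9]
Counts: [0, 0, 5, 2, 1, 0, 0, 0, 1, 1]

Sorted: [2, 2, 2, 2, 2, 3, 3, 4, 8, 9]


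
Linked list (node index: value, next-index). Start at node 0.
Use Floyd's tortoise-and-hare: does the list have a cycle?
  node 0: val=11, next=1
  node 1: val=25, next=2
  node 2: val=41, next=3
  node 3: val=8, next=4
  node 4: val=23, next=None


Floyd's tortoise (slow, +1) and hare (fast, +2):
  init: slow=0, fast=0
  step 1: slow=1, fast=2
  step 2: slow=2, fast=4
  step 3: fast -> None, no cycle

Cycle: no


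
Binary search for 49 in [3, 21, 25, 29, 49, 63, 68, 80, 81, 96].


Step 1: lo=0, hi=9, mid=4, val=49

Found at index 4


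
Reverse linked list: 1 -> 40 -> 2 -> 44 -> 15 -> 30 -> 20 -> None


Step 1: curr=1, set curr.next=prev(None) | reversed so far: 1
Step 2: curr=40, set curr.next=prev(1) | reversed so far: 40 -> 1
Step 3: curr=2, set curr.next=prev(40) | reversed so far: 2 -> 40 -> 1
Step 4: curr=44, set curr.next=prev(2) | reversed so far: 44 -> 2 -> 40 -> 1
Step 5: curr=15, set curr.next=prev(44) | reversed so far: 15 -> 44 -> 2 -> 40 -> 1
Step 6: curr=30, set curr.next=prev(15) | reversed so far: 30 -> 15 -> 44 -> 2 -> 40 -> 1
Step 7: curr=20, set curr.next=prev(30) | reversed so far: 20 -> 30 -> 15 -> 44 -> 2 -> 40 -> 1

20 -> 30 -> 15 -> 44 -> 2 -> 40 -> 1 -> None


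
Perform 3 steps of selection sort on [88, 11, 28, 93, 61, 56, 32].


Initial: [88, 11, 28, 93, 61, 56, 32]
Step 1: min=11 at 1
  Swap: [11, 88, 28, 93, 61, 56, 32]
Step 2: min=28 at 2
  Swap: [11, 28, 88, 93, 61, 56, 32]
Step 3: min=32 at 6
  Swap: [11, 28, 32, 93, 61, 56, 88]

After 3 steps: [11, 28, 32, 93, 61, 56, 88]


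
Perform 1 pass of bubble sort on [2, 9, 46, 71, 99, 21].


Initial: [2, 9, 46, 71, 99, 21]
Pass 1: [2, 9, 46, 71, 21, 99] (1 swaps)

After 1 pass: [2, 9, 46, 71, 21, 99]
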